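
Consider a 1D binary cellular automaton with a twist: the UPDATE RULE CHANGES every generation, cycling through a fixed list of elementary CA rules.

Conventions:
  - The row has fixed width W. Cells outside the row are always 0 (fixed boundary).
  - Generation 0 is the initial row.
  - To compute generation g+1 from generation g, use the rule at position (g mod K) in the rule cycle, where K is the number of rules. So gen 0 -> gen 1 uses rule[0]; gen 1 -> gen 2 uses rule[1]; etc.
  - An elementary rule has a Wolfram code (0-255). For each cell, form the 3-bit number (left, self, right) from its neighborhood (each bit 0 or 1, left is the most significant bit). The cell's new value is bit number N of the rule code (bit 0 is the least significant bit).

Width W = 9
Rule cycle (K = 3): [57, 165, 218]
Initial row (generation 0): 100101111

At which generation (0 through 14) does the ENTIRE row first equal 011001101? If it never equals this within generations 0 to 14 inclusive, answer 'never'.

Gen 0: 100101111
Gen 1 (rule 57): 010011000
Gen 2 (rule 165): 010000011
Gen 3 (rule 218): 101000111
Gen 4 (rule 57): 010110100
Gen 5 (rule 165): 011001101
Gen 6 (rule 218): 111111100
Gen 7 (rule 57): 100000011
Gen 8 (rule 165): 101111000
Gen 9 (rule 218): 001111100
Gen 10 (rule 57): 101000011
Gen 11 (rule 165): 111011000
Gen 12 (rule 218): 111011100
Gen 13 (rule 57): 100110011
Gen 14 (rule 165): 100000000

Answer: 5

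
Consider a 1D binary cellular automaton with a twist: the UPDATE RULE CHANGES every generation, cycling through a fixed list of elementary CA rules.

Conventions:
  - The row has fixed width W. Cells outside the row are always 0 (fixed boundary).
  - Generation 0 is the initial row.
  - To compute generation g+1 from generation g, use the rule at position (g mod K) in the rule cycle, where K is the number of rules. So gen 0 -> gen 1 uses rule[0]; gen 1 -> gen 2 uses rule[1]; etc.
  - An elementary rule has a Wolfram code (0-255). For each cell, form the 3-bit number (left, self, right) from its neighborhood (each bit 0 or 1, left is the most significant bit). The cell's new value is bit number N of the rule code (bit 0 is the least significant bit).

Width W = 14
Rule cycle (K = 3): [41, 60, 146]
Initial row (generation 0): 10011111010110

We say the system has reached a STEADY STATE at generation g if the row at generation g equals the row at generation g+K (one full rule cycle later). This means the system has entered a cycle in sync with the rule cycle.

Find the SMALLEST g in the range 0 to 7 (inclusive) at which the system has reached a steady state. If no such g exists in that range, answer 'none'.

Gen 0: 10011111010110
Gen 1 (rule 41): 00010000101100
Gen 2 (rule 60): 00011000111010
Gen 3 (rule 146): 00100101010001
Gen 4 (rule 41): 10000010100100
Gen 5 (rule 60): 11000011110110
Gen 6 (rule 146): 00100101100001
Gen 7 (rule 41): 10000011001100
Gen 8 (rule 60): 11000010101010
Gen 9 (rule 146): 00100100000001
Gen 10 (rule 41): 10000001111100

Answer: none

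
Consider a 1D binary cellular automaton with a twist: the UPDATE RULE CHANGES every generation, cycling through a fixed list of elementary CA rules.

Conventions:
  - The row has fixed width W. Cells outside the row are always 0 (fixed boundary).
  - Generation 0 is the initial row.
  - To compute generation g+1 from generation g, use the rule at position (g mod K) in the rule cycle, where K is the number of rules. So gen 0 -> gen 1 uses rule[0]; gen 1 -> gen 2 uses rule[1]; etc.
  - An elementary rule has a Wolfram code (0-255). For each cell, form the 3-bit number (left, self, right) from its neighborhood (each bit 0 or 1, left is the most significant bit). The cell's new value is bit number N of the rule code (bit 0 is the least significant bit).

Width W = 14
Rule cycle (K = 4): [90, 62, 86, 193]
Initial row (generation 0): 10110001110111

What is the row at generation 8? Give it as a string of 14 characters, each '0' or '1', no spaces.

Gen 0: 10110001110111
Gen 1 (rule 90): 00111011010101
Gen 2 (rule 62): 01100110111111
Gen 3 (rule 86): 10111010000001
Gen 4 (rule 193): 00011000111100
Gen 5 (rule 90): 00111101100110
Gen 6 (rule 62): 01100011011101
Gen 7 (rule 86): 10110101000101
Gen 8 (rule 193): 00010000010000

Answer: 00010000010000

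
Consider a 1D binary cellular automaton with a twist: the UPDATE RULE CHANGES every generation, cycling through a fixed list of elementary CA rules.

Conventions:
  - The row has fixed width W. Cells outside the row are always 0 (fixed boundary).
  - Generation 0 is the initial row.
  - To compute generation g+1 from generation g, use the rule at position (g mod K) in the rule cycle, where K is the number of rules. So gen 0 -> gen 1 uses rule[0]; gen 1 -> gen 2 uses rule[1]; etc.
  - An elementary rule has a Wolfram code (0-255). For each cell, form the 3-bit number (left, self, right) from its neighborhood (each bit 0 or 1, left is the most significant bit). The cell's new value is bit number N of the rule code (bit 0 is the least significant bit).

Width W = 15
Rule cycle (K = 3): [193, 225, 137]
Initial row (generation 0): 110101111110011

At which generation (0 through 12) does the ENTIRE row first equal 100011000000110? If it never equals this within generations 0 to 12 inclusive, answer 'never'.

Gen 0: 110101111110011
Gen 1 (rule 193): 010000111110001
Gen 2 (rule 225): 000110011110100
Gen 3 (rule 137): 110100011100001
Gen 4 (rule 193): 010001001101100
Gen 5 (rule 225): 000100000110101
Gen 6 (rule 137): 110001110100000
Gen 7 (rule 193): 010100110001111
Gen 8 (rule 225): 001000010100111
Gen 9 (rule 137): 100011000000110
Gen 10 (rule 193): 001001011110010
Gen 11 (rule 225): 100000101110000
Gen 12 (rule 137): 001110001100111

Answer: 9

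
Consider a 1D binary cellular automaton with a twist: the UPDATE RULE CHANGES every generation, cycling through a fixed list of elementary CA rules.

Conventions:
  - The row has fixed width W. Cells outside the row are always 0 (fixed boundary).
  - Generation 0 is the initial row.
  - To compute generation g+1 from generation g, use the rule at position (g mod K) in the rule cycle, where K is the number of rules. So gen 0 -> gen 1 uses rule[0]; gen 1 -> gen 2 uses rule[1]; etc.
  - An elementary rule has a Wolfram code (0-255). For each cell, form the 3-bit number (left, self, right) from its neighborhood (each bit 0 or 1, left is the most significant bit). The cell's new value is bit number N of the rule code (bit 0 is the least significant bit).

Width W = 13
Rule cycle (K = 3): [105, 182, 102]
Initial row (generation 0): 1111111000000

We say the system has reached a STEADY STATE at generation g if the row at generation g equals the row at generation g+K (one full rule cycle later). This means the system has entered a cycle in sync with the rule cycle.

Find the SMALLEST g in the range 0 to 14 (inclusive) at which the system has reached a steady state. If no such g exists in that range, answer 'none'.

Gen 0: 1111111000000
Gen 1 (rule 105): 1000001011111
Gen 2 (rule 182): 1100011101110
Gen 3 (rule 102): 0100100110010
Gen 4 (rule 105): 0000000110000
Gen 5 (rule 182): 0000001001000
Gen 6 (rule 102): 0000011011000
Gen 7 (rule 105): 1111011111011
Gen 8 (rule 182): 0110101110100
Gen 9 (rule 102): 1011110011100
Gen 10 (rule 105): 0110010010101
Gen 11 (rule 182): 1001111111111
Gen 12 (rule 102): 1010000000001
Gen 13 (rule 105): 0100111111100
Gen 14 (rule 182): 1111011111010
Gen 15 (rule 102): 0001100001110
Gen 16 (rule 105): 1101101101010
Gen 17 (rule 182): 0010010011111

Answer: none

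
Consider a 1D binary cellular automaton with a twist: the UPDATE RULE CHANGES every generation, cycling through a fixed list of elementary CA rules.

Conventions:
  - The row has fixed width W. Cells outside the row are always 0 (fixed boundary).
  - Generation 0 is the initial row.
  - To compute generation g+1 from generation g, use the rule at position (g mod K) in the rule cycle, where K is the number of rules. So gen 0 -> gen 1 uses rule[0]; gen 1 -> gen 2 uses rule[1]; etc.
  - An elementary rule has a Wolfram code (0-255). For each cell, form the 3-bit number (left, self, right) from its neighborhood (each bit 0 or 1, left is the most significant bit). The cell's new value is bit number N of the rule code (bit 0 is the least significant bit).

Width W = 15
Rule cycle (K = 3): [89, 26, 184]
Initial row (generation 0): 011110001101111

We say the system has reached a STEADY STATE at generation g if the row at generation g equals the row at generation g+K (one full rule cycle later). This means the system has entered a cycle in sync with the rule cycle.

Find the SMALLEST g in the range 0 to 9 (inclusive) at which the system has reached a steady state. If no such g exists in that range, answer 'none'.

Gen 0: 011110001101111
Gen 1 (rule 89): 010011101101001
Gen 2 (rule 26): 101110001000110
Gen 3 (rule 184): 011101000100101
Gen 4 (rule 89): 010100110010000
Gen 5 (rule 26): 100011101101000
Gen 6 (rule 184): 010011011010100
Gen 7 (rule 89): 001011011000011
Gen 8 (rule 26): 010010010100110
Gen 9 (rule 184): 001001001010101
Gen 10 (rule 89): 100100100000000
Gen 11 (rule 26): 011011010000000
Gen 12 (rule 184): 010110101000000

Answer: none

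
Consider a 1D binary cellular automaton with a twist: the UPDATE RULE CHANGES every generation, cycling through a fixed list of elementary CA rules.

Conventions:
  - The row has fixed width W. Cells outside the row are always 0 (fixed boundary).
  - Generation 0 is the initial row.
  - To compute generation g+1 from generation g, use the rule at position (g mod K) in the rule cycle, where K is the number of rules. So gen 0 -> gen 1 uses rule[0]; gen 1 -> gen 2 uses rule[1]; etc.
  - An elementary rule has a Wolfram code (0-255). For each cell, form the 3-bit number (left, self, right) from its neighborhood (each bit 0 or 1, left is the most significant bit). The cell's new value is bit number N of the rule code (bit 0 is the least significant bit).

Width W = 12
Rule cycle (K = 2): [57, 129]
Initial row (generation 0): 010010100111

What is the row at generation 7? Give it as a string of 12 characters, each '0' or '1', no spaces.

Gen 0: 010010100111
Gen 1 (rule 57): 001001010100
Gen 2 (rule 129): 100000000001
Gen 3 (rule 57): 011111111100
Gen 4 (rule 129): 001111111001
Gen 5 (rule 57): 101000000100
Gen 6 (rule 129): 000011110001
Gen 7 (rule 57): 111010001100

Answer: 111010001100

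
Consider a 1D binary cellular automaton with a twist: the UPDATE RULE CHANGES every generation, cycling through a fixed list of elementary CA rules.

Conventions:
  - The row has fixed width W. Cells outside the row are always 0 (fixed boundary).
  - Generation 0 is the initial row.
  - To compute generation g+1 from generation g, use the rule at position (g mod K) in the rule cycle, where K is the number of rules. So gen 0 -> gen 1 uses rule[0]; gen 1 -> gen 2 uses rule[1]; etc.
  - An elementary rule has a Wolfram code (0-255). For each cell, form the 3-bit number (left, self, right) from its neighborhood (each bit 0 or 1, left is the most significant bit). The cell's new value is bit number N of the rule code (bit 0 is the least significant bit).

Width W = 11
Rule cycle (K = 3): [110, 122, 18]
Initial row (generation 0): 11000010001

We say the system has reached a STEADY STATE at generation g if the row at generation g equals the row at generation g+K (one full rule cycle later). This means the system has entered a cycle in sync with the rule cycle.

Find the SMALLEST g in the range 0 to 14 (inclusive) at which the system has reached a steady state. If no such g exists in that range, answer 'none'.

Gen 0: 11000010001
Gen 1 (rule 110): 11000110011
Gen 2 (rule 122): 11101111111
Gen 3 (rule 18): 00000000000
Gen 4 (rule 110): 00000000000
Gen 5 (rule 122): 00000000000
Gen 6 (rule 18): 00000000000
Gen 7 (rule 110): 00000000000
Gen 8 (rule 122): 00000000000
Gen 9 (rule 18): 00000000000
Gen 10 (rule 110): 00000000000
Gen 11 (rule 122): 00000000000
Gen 12 (rule 18): 00000000000
Gen 13 (rule 110): 00000000000
Gen 14 (rule 122): 00000000000
Gen 15 (rule 18): 00000000000
Gen 16 (rule 110): 00000000000
Gen 17 (rule 122): 00000000000

Answer: 3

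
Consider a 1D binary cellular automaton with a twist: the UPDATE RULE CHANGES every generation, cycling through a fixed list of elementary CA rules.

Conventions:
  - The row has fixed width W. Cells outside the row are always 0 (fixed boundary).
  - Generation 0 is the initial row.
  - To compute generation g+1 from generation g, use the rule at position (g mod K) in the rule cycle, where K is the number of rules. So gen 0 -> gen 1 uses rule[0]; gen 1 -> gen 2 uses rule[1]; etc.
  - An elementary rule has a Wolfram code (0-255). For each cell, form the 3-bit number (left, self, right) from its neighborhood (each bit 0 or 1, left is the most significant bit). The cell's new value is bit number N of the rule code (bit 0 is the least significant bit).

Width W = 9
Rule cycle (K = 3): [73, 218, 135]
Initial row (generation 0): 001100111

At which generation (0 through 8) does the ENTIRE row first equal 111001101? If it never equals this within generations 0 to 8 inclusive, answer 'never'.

Answer: 8

Derivation:
Gen 0: 001100111
Gen 1 (rule 73): 101100101
Gen 2 (rule 218): 001111000
Gen 3 (rule 135): 110110011
Gen 4 (rule 73): 110110011
Gen 5 (rule 218): 110111111
Gen 6 (rule 135): 000011110
Gen 7 (rule 73): 111010010
Gen 8 (rule 218): 111001101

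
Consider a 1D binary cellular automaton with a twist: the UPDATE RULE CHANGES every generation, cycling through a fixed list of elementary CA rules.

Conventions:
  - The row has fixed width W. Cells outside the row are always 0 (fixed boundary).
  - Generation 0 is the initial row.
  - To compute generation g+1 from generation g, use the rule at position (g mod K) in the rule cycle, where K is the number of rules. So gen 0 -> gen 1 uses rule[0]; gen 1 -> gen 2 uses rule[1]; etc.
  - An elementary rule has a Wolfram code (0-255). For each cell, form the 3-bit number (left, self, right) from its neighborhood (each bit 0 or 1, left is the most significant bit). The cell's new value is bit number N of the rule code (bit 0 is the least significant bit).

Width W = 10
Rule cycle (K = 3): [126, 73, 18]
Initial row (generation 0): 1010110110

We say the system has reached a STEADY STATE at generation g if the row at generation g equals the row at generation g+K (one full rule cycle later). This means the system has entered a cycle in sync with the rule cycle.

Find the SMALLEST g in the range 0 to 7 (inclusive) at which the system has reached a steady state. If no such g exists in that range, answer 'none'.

Answer: 6

Derivation:
Gen 0: 1010110110
Gen 1 (rule 126): 1111111111
Gen 2 (rule 73): 1000000001
Gen 3 (rule 18): 0100000010
Gen 4 (rule 126): 1110000111
Gen 5 (rule 73): 1010110101
Gen 6 (rule 18): 0000000000
Gen 7 (rule 126): 0000000000
Gen 8 (rule 73): 1111111111
Gen 9 (rule 18): 0000000000
Gen 10 (rule 126): 0000000000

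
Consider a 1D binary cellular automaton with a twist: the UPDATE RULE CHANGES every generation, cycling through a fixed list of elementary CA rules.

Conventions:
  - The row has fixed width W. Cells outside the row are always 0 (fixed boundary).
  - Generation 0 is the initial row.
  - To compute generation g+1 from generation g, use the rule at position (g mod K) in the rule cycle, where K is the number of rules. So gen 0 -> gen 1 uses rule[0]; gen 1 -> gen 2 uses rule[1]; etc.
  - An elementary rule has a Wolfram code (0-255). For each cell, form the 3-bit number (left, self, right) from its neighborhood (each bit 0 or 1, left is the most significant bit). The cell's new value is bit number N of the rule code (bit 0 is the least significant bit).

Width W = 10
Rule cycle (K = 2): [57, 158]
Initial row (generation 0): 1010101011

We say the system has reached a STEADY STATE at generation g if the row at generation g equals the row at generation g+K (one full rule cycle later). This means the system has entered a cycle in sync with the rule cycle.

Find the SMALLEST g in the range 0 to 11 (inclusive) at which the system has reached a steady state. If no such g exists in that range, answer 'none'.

Answer: none

Derivation:
Gen 0: 1010101011
Gen 1 (rule 57): 0101010110
Gen 2 (rule 158): 1101010101
Gen 3 (rule 57): 1010101010
Gen 4 (rule 158): 1010101011
Gen 5 (rule 57): 0101010110
Gen 6 (rule 158): 1101010101
Gen 7 (rule 57): 1010101010
Gen 8 (rule 158): 1010101011
Gen 9 (rule 57): 0101010110
Gen 10 (rule 158): 1101010101
Gen 11 (rule 57): 1010101010
Gen 12 (rule 158): 1010101011
Gen 13 (rule 57): 0101010110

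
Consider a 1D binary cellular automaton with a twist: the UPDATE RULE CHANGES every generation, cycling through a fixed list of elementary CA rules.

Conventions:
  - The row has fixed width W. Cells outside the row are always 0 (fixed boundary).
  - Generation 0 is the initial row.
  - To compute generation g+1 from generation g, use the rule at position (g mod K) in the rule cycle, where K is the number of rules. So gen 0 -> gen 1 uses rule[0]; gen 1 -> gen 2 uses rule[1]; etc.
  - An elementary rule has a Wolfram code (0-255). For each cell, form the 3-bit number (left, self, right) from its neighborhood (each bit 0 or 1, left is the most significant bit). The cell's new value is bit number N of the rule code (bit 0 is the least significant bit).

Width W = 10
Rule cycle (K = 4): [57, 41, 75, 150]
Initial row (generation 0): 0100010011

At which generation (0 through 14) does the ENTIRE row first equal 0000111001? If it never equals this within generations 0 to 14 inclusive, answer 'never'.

Gen 0: 0100010011
Gen 1 (rule 57): 0011001010
Gen 2 (rule 41): 1010000100
Gen 3 (rule 75): 0000111001
Gen 4 (rule 150): 0001010111
Gen 5 (rule 57): 1100101100
Gen 6 (rule 41): 1000011001
Gen 7 (rule 75): 0011111010
Gen 8 (rule 150): 0101110011
Gen 9 (rule 57): 0011001010
Gen 10 (rule 41): 1010000100
Gen 11 (rule 75): 0000111001
Gen 12 (rule 150): 0001010111
Gen 13 (rule 57): 1100101100
Gen 14 (rule 41): 1000011001

Answer: 3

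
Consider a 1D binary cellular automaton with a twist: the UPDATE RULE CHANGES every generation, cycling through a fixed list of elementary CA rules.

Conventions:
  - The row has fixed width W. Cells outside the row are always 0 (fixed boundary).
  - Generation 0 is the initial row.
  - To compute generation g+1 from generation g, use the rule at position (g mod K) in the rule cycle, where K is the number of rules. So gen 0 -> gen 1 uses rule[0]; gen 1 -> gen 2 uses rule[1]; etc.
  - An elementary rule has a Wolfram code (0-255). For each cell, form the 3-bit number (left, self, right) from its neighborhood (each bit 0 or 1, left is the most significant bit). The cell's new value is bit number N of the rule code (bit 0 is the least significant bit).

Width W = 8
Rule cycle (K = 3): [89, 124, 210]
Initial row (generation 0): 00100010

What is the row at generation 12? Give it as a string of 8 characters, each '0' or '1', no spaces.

Answer: 01101011

Derivation:
Gen 0: 00100010
Gen 1 (rule 89): 10011001
Gen 2 (rule 124): 11011101
Gen 3 (rule 210): 01001100
Gen 4 (rule 89): 00101111
Gen 5 (rule 124): 00111001
Gen 6 (rule 210): 01011110
Gen 7 (rule 89): 00010011
Gen 8 (rule 124): 00011011
Gen 9 (rule 210): 00101001
Gen 10 (rule 89): 10000100
Gen 11 (rule 124): 11000110
Gen 12 (rule 210): 01101011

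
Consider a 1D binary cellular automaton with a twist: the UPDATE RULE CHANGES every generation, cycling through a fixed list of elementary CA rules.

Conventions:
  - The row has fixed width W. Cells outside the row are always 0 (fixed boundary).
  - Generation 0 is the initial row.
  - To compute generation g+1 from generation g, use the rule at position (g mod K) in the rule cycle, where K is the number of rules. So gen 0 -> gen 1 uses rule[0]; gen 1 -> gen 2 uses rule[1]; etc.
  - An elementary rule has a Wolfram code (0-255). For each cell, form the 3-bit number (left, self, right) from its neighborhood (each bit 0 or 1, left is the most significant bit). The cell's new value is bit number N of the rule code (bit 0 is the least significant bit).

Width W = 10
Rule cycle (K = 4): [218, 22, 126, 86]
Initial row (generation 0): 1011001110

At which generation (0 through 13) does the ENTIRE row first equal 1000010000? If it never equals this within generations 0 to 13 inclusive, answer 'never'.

Gen 0: 1011001110
Gen 1 (rule 218): 0011111111
Gen 2 (rule 22): 0100000000
Gen 3 (rule 126): 1110000000
Gen 4 (rule 86): 0011000000
Gen 5 (rule 218): 0111100000
Gen 6 (rule 22): 1000010000
Gen 7 (rule 126): 1100111000
Gen 8 (rule 86): 0111001100
Gen 9 (rule 218): 1111111110
Gen 10 (rule 22): 0000000001
Gen 11 (rule 126): 0000000011
Gen 12 (rule 86): 0000000101
Gen 13 (rule 218): 0000001000

Answer: 6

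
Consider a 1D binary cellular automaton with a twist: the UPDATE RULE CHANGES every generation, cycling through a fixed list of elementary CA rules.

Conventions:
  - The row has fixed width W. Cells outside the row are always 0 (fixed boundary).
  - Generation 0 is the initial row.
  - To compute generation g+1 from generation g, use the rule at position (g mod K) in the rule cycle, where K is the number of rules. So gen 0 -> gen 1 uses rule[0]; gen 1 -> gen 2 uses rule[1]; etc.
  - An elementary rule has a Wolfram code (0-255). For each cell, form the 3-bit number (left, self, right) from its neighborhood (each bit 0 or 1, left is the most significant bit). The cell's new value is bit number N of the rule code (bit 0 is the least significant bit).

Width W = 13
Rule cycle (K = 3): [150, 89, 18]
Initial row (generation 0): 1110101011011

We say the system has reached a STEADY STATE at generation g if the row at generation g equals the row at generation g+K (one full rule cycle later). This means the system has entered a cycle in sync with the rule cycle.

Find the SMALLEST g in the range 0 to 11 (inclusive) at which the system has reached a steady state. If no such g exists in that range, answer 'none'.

Answer: 9

Derivation:
Gen 0: 1110101011011
Gen 1 (rule 150): 0100101000000
Gen 2 (rule 89): 0010000111111
Gen 3 (rule 18): 0101001000000
Gen 4 (rule 150): 1101111100000
Gen 5 (rule 89): 1101000111111
Gen 6 (rule 18): 0000101000000
Gen 7 (rule 150): 0001101100000
Gen 8 (rule 89): 1101101111111
Gen 9 (rule 18): 0000000000000
Gen 10 (rule 150): 0000000000000
Gen 11 (rule 89): 1111111111111
Gen 12 (rule 18): 0000000000000
Gen 13 (rule 150): 0000000000000
Gen 14 (rule 89): 1111111111111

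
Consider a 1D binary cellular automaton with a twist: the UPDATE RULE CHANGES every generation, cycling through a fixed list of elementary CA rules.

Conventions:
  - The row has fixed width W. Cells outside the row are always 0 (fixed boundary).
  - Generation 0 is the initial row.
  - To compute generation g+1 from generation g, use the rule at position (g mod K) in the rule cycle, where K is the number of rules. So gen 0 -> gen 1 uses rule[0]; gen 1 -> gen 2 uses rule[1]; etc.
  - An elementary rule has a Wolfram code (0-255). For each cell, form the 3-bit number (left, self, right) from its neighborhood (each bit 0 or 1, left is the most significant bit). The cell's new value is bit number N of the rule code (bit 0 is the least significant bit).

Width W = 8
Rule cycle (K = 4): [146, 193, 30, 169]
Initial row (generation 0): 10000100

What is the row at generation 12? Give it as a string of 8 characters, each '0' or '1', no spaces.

Gen 0: 10000100
Gen 1 (rule 146): 01001010
Gen 2 (rule 193): 00000000
Gen 3 (rule 30): 00000000
Gen 4 (rule 169): 11111111
Gen 5 (rule 146): 01111110
Gen 6 (rule 193): 00111110
Gen 7 (rule 30): 01100001
Gen 8 (rule 169): 01001100
Gen 9 (rule 146): 10110010
Gen 10 (rule 193): 00010000
Gen 11 (rule 30): 00111000
Gen 12 (rule 169): 10110011

Answer: 10110011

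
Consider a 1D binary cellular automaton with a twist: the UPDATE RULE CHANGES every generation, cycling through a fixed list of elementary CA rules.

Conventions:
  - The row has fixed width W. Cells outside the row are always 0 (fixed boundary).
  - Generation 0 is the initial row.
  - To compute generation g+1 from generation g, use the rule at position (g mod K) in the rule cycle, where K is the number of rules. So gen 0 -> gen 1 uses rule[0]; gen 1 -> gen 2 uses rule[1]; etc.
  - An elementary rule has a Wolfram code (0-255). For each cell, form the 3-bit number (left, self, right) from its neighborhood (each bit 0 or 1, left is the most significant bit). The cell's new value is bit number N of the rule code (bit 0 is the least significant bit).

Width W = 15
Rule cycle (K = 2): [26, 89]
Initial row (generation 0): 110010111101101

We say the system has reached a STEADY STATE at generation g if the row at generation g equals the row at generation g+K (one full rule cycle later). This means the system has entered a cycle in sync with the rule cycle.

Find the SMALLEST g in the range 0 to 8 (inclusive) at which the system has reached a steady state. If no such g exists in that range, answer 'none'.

Gen 0: 110010111101101
Gen 1 (rule 26): 101100100001000
Gen 2 (rule 89): 001110011100111
Gen 3 (rule 26): 011001110011100
Gen 4 (rule 89): 011101011010111
Gen 5 (rule 26): 110000010000100
Gen 6 (rule 89): 111111001110011
Gen 7 (rule 26): 100000111001110
Gen 8 (rule 89): 011110101101011
Gen 9 (rule 26): 110000001000010
Gen 10 (rule 89): 111111100111001

Answer: none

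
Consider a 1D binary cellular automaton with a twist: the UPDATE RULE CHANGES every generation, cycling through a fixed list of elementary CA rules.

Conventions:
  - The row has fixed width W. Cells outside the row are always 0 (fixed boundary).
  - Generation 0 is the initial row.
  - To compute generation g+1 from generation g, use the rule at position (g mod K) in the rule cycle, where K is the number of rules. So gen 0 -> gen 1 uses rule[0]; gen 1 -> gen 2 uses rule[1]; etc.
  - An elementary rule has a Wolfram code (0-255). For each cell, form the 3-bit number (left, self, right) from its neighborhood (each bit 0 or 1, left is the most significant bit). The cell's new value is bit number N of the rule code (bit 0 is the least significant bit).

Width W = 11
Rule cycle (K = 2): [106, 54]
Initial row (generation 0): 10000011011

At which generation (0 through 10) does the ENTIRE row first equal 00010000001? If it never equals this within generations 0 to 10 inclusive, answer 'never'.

Answer: never

Derivation:
Gen 0: 10000011011
Gen 1 (rule 106): 00000111111
Gen 2 (rule 54): 00001000000
Gen 3 (rule 106): 00010000000
Gen 4 (rule 54): 00111000000
Gen 5 (rule 106): 01101000000
Gen 6 (rule 54): 10011100000
Gen 7 (rule 106): 00110100000
Gen 8 (rule 54): 01001110000
Gen 9 (rule 106): 10011010000
Gen 10 (rule 54): 11100111000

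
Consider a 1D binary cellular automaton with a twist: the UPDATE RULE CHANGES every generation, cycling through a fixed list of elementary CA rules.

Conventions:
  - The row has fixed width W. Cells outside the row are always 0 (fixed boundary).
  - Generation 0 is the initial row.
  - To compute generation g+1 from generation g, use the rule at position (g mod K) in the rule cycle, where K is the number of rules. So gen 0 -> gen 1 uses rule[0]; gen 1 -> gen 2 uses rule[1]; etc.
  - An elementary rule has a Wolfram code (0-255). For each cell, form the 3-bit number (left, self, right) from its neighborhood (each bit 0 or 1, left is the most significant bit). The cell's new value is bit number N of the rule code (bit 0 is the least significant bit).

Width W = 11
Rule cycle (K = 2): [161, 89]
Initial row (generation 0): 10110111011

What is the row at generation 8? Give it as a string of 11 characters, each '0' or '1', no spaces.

Answer: 11110000001

Derivation:
Gen 0: 10110111011
Gen 1 (rule 161): 01001010100
Gen 2 (rule 89): 00100000011
Gen 3 (rule 161): 10001111000
Gen 4 (rule 89): 01101001111
Gen 5 (rule 161): 00010000110
Gen 6 (rule 89): 11001110111
Gen 7 (rule 161): 00000101010
Gen 8 (rule 89): 11110000001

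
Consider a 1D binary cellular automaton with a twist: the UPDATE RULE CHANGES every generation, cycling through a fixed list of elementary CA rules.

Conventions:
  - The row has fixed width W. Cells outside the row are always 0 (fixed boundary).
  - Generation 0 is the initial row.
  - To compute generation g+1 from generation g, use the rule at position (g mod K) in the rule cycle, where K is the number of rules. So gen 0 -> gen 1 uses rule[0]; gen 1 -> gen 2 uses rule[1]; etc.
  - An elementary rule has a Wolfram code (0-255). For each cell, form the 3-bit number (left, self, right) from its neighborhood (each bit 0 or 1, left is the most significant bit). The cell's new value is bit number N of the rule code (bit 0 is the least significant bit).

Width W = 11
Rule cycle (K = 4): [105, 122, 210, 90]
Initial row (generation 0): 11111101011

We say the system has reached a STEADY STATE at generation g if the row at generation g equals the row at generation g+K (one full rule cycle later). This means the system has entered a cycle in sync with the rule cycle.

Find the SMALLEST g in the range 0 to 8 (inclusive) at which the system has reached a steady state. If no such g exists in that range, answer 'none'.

Gen 0: 11111101011
Gen 1 (rule 105): 10000110111
Gen 2 (rule 122): 01001111101
Gen 3 (rule 210): 10110111100
Gen 4 (rule 90): 00110100110
Gen 5 (rule 105): 10111000110
Gen 6 (rule 122): 01101101111
Gen 7 (rule 210): 10100100111
Gen 8 (rule 90): 00011011101
Gen 9 (rule 105): 11011110110
Gen 10 (rule 122): 11110011111
Gen 11 (rule 210): 01111101111
Gen 12 (rule 90): 11000101001

Answer: none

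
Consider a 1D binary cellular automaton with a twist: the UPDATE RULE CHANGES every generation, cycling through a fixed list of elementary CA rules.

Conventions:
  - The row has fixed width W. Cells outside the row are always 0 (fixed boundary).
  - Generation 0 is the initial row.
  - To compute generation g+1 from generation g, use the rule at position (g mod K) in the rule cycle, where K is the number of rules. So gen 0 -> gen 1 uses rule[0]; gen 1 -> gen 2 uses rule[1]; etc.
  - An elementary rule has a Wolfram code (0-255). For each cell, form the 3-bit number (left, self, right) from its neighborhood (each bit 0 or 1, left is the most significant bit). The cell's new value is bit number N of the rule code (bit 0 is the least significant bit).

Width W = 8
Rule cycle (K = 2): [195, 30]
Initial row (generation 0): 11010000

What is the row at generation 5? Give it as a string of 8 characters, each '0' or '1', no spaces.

Gen 0: 11010000
Gen 1 (rule 195): 01000111
Gen 2 (rule 30): 11101100
Gen 3 (rule 195): 01100101
Gen 4 (rule 30): 11011101
Gen 5 (rule 195): 01001100

Answer: 01001100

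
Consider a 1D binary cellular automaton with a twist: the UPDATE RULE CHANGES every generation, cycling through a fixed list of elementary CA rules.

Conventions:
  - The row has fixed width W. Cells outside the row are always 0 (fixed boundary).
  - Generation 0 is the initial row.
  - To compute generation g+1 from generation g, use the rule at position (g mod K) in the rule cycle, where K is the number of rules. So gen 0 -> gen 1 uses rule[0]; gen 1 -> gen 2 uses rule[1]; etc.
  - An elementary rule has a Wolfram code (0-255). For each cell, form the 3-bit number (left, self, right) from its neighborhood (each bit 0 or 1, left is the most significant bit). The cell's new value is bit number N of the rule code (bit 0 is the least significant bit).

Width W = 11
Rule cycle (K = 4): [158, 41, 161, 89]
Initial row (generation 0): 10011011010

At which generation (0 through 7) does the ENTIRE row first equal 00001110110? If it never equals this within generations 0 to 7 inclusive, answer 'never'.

Gen 0: 10011011010
Gen 1 (rule 158): 11110010011
Gen 2 (rule 41): 10000000010
Gen 3 (rule 161): 00111111000
Gen 4 (rule 89): 10100001111
Gen 5 (rule 158): 10110011110
Gen 6 (rule 41): 01100010000
Gen 7 (rule 161): 00001000111

Answer: never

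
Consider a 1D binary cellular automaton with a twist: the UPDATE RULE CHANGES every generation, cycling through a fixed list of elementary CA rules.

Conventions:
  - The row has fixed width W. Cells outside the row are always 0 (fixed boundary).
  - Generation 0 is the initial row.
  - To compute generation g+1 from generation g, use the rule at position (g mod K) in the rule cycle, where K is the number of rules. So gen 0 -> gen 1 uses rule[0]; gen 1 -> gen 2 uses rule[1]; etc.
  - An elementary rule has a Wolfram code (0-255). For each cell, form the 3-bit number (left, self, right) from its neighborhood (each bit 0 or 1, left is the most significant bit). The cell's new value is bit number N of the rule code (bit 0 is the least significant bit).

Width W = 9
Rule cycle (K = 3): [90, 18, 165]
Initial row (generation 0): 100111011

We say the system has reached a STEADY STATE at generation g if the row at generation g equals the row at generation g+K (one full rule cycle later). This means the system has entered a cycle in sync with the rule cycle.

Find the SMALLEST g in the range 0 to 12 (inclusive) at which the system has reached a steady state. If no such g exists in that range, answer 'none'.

Gen 0: 100111011
Gen 1 (rule 90): 011101011
Gen 2 (rule 18): 100000000
Gen 3 (rule 165): 101111111
Gen 4 (rule 90): 001000001
Gen 5 (rule 18): 010100010
Gen 6 (rule 165): 011101010
Gen 7 (rule 90): 110100001
Gen 8 (rule 18): 000010010
Gen 9 (rule 165): 111010010
Gen 10 (rule 90): 101001101
Gen 11 (rule 18): 000110000
Gen 12 (rule 165): 110000111
Gen 13 (rule 90): 111001101
Gen 14 (rule 18): 000110000
Gen 15 (rule 165): 110000111

Answer: 11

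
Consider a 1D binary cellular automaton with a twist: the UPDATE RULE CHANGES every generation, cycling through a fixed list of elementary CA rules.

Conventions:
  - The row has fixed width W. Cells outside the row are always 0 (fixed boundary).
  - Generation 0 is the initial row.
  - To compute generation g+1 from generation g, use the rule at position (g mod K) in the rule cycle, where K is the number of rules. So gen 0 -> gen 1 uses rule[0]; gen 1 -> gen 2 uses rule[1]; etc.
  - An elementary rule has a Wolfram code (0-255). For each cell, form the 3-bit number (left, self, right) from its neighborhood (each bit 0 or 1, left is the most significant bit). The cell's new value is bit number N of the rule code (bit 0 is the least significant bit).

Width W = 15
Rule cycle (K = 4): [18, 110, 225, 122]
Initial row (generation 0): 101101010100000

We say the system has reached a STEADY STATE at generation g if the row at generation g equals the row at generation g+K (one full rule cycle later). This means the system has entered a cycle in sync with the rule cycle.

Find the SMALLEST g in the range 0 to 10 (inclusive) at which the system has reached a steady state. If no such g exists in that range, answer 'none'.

Answer: none

Derivation:
Gen 0: 101101010100000
Gen 1 (rule 18): 000000000010000
Gen 2 (rule 110): 000000000110000
Gen 3 (rule 225): 111111110010111
Gen 4 (rule 122): 100000011101101
Gen 5 (rule 18): 010000100000000
Gen 6 (rule 110): 110001100000000
Gen 7 (rule 225): 010100101111111
Gen 8 (rule 122): 101011011000001
Gen 9 (rule 18): 000000000100010
Gen 10 (rule 110): 000000001100110
Gen 11 (rule 225): 111111100100010
Gen 12 (rule 122): 100000111010101
Gen 13 (rule 18): 010001000000000
Gen 14 (rule 110): 110011000000000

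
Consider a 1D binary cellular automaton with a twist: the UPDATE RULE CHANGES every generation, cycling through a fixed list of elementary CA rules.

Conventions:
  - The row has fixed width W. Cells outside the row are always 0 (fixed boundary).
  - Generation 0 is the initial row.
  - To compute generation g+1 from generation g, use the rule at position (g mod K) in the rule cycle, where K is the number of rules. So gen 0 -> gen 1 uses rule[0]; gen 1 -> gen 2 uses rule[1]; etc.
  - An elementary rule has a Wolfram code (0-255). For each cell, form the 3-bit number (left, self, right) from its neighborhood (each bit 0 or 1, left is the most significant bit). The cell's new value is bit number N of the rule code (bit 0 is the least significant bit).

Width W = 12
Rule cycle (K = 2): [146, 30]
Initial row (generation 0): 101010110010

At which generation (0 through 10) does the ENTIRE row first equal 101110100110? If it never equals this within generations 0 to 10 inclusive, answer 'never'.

Answer: never

Derivation:
Gen 0: 101010110010
Gen 1 (rule 146): 000000001101
Gen 2 (rule 30): 000000011001
Gen 3 (rule 146): 000000100110
Gen 4 (rule 30): 000001111101
Gen 5 (rule 146): 000010111000
Gen 6 (rule 30): 000110100100
Gen 7 (rule 146): 001000011010
Gen 8 (rule 30): 011100110011
Gen 9 (rule 146): 101011001100
Gen 10 (rule 30): 101010111010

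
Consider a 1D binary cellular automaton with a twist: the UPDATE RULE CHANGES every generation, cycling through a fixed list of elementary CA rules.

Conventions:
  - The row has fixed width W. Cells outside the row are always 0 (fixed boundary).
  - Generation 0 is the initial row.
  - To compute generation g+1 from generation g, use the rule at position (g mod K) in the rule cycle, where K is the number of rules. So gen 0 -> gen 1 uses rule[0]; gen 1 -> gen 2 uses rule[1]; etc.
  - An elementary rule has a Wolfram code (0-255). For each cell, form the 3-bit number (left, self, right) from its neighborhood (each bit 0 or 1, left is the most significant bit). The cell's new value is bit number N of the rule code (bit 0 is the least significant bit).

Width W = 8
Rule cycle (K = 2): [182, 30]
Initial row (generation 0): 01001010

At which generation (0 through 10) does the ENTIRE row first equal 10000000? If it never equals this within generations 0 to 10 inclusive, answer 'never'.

Gen 0: 01001010
Gen 1 (rule 182): 11111111
Gen 2 (rule 30): 10000000
Gen 3 (rule 182): 11000000
Gen 4 (rule 30): 10100000
Gen 5 (rule 182): 11110000
Gen 6 (rule 30): 10001000
Gen 7 (rule 182): 11011100
Gen 8 (rule 30): 10010010
Gen 9 (rule 182): 11111111
Gen 10 (rule 30): 10000000

Answer: 2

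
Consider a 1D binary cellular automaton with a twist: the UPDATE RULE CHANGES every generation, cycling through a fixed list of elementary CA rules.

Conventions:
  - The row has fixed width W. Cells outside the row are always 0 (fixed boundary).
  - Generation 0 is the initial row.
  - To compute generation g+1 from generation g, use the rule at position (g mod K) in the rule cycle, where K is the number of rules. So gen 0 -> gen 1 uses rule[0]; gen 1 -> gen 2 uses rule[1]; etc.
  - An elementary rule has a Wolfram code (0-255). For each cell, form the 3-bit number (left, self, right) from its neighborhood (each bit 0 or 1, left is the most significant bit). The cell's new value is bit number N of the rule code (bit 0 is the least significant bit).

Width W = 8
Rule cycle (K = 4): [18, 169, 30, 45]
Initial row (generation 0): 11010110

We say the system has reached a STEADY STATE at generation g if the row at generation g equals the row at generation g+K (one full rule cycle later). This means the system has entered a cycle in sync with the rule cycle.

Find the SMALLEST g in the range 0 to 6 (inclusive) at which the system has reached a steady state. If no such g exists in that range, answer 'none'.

Answer: 1

Derivation:
Gen 0: 11010110
Gen 1 (rule 18): 00000001
Gen 2 (rule 169): 11111100
Gen 3 (rule 30): 10000010
Gen 4 (rule 45): 10111010
Gen 5 (rule 18): 00000001
Gen 6 (rule 169): 11111100
Gen 7 (rule 30): 10000010
Gen 8 (rule 45): 10111010
Gen 9 (rule 18): 00000001
Gen 10 (rule 169): 11111100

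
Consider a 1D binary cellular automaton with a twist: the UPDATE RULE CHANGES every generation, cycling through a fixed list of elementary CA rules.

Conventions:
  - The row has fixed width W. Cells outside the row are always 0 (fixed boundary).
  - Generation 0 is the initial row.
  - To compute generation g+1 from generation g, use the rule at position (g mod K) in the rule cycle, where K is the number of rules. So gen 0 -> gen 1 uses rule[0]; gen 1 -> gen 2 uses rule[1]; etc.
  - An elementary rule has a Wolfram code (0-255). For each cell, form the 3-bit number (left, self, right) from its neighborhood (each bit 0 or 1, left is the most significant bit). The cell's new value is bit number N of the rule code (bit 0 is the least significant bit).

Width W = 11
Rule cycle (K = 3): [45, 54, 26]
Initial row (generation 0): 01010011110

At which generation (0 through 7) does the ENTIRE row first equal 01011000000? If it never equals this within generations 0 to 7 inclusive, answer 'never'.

Gen 0: 01010011110
Gen 1 (rule 45): 01110010000
Gen 2 (rule 54): 10001111000
Gen 3 (rule 26): 01011000100
Gen 4 (rule 45): 01110010101
Gen 5 (rule 54): 10001111111
Gen 6 (rule 26): 01011000000
Gen 7 (rule 45): 01110011111

Answer: 6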